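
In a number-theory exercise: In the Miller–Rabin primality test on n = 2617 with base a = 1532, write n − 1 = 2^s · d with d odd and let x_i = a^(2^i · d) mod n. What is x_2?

n − 1 = 2616 = 2^3 · 327, so s = 3 and d = 327.
x_0 = 1532^327 mod 2617 = 2518.
x_1 = 2518^2 mod 2617 = 1950.
x_2 = 1950^2 mod 2617 = 2616.

2616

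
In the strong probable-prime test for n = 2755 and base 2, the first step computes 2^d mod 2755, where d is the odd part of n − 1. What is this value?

322

n − 1 = 2754 = 2^1 · 1377, so s = 1 and d = 1377.
2^1377 mod 2755 = 322.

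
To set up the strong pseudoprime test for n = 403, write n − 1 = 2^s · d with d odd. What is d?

201

Halving: 402 → 201; 201 is odd.
So 402 = 2^1 · 201.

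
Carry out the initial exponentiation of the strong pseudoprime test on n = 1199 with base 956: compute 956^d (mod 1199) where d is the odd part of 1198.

n − 1 = 1198 = 2^1 · 599, so s = 1 and d = 599.
956^599 mod 1199 = 230.

230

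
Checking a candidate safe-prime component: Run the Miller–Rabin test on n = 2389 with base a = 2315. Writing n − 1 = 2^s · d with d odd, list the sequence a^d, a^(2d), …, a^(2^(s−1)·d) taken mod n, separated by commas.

n − 1 = 2388 = 2^2 · 597, so s = 2 and d = 597.
x_0 = 2315^597 mod 2389 = 285.
x_1 = 285^2 mod 2389 = 2388.

285, 2388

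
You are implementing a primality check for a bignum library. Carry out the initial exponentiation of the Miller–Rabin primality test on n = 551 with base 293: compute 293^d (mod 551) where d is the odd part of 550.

240

n − 1 = 550 = 2^1 · 275, so s = 1 and d = 275.
293^275 mod 551 = 240.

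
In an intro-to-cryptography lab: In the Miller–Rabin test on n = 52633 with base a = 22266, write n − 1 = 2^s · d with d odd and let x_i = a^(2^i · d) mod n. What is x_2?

1

n − 1 = 52632 = 2^3 · 6579, so s = 3 and d = 6579.
x_0 = 22266^6579 mod 52633 = 37596.
x_1 = 37596^2 mod 52633 = 1.
x_2 = 1^2 mod 52633 = 1.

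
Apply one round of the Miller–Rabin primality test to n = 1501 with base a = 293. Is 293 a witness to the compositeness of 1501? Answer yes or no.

n − 1 = 1500 = 2^2 · 375, so s = 2 and d = 375.
x_0 = 293^375 mod 1501 = 1500.
x_0 = 1500 ≡ −1, so 293 is not a witness.

no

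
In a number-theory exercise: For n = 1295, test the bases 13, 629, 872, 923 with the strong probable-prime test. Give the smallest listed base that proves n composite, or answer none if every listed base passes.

n − 1 = 1294 = 2^1 · 647, so s = 1 and d = 647.
Base 13: x_0 = 13^647 mod 1295 = 797. x_0 ∉ {1, 1294} and s = 1, so 13 is a Miller–Rabin witness and 1295 is composite.
Base 629: x_0 = 629^647 mod 1295 = 629. x_0 ∉ {1, 1294} and s = 1, so 629 is a Miller–Rabin witness and 1295 is composite.
Base 872: x_0 = 872^647 mod 1295 = 548. x_0 ∉ {1, 1294} and s = 1, so 872 is a Miller–Rabin witness and 1295 is composite.
Base 923: x_0 = 923^647 mod 1295 = 832. x_0 ∉ {1, 1294} and s = 1, so 923 is a Miller–Rabin witness and 1295 is composite.
The smallest witness among the given bases is 13.

13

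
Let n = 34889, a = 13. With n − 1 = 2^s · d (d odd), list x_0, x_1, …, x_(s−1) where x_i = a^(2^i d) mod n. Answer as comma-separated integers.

n − 1 = 34888 = 2^3 · 4361, so s = 3 and d = 4361.
x_0 = 13^4361 mod 34889 = 27452.
x_1 = 27452^2 mod 34889 = 9904.
x_2 = 9904^2 mod 34889 = 16237.

27452, 9904, 16237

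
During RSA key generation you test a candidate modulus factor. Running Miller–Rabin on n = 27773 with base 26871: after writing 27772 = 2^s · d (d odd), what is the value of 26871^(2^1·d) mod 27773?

n − 1 = 27772 = 2^2 · 6943, so s = 2 and d = 6943.
x_0 = 26871^6943 mod 27773 = 527.
x_1 = 527^2 mod 27773 = 27772.

27772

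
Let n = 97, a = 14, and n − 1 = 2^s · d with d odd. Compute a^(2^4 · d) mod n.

96

n − 1 = 96 = 2^5 · 3, so s = 5 and d = 3.
x_0 = 14^3 mod 97 = 28.
x_1 = 28^2 mod 97 = 8.
x_2 = 8^2 mod 97 = 64.
x_3 = 64^2 mod 97 = 22.
x_4 = 22^2 mod 97 = 96.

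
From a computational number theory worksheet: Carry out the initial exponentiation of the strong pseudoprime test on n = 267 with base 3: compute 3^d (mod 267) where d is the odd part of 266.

264

n − 1 = 266 = 2^1 · 133, so s = 1 and d = 133.
3^133 mod 267 = 264.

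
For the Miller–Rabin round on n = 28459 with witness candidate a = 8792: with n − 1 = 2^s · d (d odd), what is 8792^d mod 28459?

n − 1 = 28458 = 2^1 · 14229, so s = 1 and d = 14229.
8792^14229 mod 28459 = 22798.

22798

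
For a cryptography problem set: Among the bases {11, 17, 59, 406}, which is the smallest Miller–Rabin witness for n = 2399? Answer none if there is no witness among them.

n − 1 = 2398 = 2^1 · 1199, so s = 1 and d = 1199.
Base 11: x_0 = 11^1199 mod 2399 = 2398. x_0 = 2398 ≡ −1, so 11 is not a witness.
Base 17: x_0 = 17^1199 mod 2399 = 1. x_0 = 1, so 17 is not a witness.
Base 59: x_0 = 59^1199 mod 2399 = 1. x_0 = 1, so 59 is not a witness.
Base 406: x_0 = 406^1199 mod 2399 = 2398. x_0 = 2398 ≡ −1, so 406 is not a witness.
No listed base is a witness for 2399.

none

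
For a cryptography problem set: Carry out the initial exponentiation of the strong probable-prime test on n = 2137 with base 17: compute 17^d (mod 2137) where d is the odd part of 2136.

1872

n − 1 = 2136 = 2^3 · 267, so s = 3 and d = 267.
Repeated squaring mod 2137: 17^1 ≡ 17, 17^2 ≡ 289, 17^4 ≡ 178, 17^8 ≡ 1766, 17^16 ≡ 873, 17^32 ≡ 1357, 17^64 ≡ 1492, 17^128 ≡ 1447, 17^256 ≡ 1686.
267 = 256 + 8 + 2 + 1, so 17^267 ≡ 1686·1766·289·17 ≡ 1872 (mod 2137).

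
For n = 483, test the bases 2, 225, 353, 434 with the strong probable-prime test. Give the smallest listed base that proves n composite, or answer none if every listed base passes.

n − 1 = 482 = 2^1 · 241, so s = 1 and d = 241.
Base 2: x_0 = 2^241 mod 483 = 380. x_0 ∉ {1, 482} and s = 1, so 2 is a Miller–Rabin witness and 483 is composite.
Base 225: x_0 = 225^241 mod 483 = 78. x_0 ∉ {1, 482} and s = 1, so 225 is a Miller–Rabin witness and 483 is composite.
Base 353: x_0 = 353^241 mod 483 = 164. x_0 ∉ {1, 482} and s = 1, so 353 is a Miller–Rabin witness and 483 is composite.
Base 434: x_0 = 434^241 mod 483 = 245. x_0 ∉ {1, 482} and s = 1, so 434 is a Miller–Rabin witness and 483 is composite.
The smallest witness among the given bases is 2.

2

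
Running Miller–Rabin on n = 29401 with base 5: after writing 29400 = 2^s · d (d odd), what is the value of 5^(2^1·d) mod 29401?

1

n − 1 = 29400 = 2^3 · 3675, so s = 3 and d = 3675.
x_0 = 5^3675 mod 29401 = 29400.
x_1 = 29400^2 mod 29401 = 1.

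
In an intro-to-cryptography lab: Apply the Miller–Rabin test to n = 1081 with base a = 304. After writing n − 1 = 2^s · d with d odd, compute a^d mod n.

884

n − 1 = 1080 = 2^3 · 135, so s = 3 and d = 135.
Repeated squaring mod 1081: 304^1 ≡ 304, 304^2 ≡ 531, 304^4 ≡ 901, 304^8 ≡ 1051, 304^16 ≡ 900, 304^32 ≡ 331, 304^64 ≡ 380, 304^128 ≡ 627.
135 = 128 + 4 + 2 + 1, so 304^135 ≡ 627·901·531·304 ≡ 884 (mod 1081).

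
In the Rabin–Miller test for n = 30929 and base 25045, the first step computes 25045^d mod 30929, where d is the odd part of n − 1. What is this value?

1870

n − 1 = 30928 = 2^4 · 1933, so s = 4 and d = 1933.
Repeated squaring mod 30929: 25045^1 ≡ 25045, 25045^2 ≡ 11905, 25045^4 ≡ 12347, 25045^8 ≡ 30297, 25045^16 ≡ 28276, 25045^32 ≡ 17526, 25045^64 ≡ 4777, 25045^128 ≡ 25056, 25045^256 ≡ 6294, 25045^512 ≡ 25316, 25045^1024 ≡ 20047.
1933 = 1024 + 512 + 256 + 128 + 8 + 4 + 1, so 25045^1933 ≡ 20047·25316·6294·25056·30297·12347·25045 ≡ 1870 (mod 30929).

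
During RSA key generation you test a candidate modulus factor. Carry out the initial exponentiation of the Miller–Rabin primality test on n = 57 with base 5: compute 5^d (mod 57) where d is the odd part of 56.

35

n − 1 = 56 = 2^3 · 7, so s = 3 and d = 7.
Repeated squaring mod 57: 5^1 ≡ 5, 5^2 ≡ 25, 5^4 ≡ 55.
7 = 4 + 2 + 1, so 5^7 ≡ 55·25·5 ≡ 35 (mod 57).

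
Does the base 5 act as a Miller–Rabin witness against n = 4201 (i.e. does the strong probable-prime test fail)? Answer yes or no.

no

n − 1 = 4200 = 2^3 · 525, so s = 3 and d = 525.
x_0 = 5^525 mod 4201 = 1.
x_0 = 1, so 5 is not a witness.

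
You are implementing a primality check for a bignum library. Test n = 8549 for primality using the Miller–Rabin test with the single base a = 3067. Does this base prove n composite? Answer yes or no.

yes

n − 1 = 8548 = 2^2 · 2137, so s = 2 and d = 2137.
x_0 = 3067^2137 mod 8549 = 2545.
x_0 is neither 1 nor 8548, so continue squaring.
x_1 = 2545^2 mod 8549 = 5432.
Reached i = s−1 = 1 without hitting −1: 3067 is a Miller–Rabin witness and 8549 is composite.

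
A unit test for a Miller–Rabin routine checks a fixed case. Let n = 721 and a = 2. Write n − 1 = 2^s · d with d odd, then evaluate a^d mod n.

n − 1 = 720 = 2^4 · 45, so s = 4 and d = 45.
By repeated squaring, 2^45 ≡ 169 (mod 721).

169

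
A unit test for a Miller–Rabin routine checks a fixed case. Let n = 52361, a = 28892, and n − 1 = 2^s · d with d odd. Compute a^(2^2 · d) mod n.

1

n − 1 = 52360 = 2^3 · 6545, so s = 3 and d = 6545.
x_0 = 28892^6545 mod 52361 = 52360.
x_1 = 52360^2 mod 52361 = 1.
x_2 = 1^2 mod 52361 = 1.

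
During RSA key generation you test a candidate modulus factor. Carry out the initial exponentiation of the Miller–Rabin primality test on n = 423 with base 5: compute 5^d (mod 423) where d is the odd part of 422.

221

n − 1 = 422 = 2^1 · 211, so s = 1 and d = 211.
Repeated squaring mod 423: 5^1 ≡ 5, 5^2 ≡ 25, 5^4 ≡ 202, 5^8 ≡ 196, 5^16 ≡ 346, 5^32 ≡ 7, 5^64 ≡ 49, 5^128 ≡ 286.
211 = 128 + 64 + 16 + 2 + 1, so 5^211 ≡ 286·49·346·25·5 ≡ 221 (mod 423).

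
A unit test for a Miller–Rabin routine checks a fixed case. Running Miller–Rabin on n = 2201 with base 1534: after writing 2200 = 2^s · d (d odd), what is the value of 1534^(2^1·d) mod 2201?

187

n − 1 = 2200 = 2^3 · 275, so s = 3 and d = 275.
By repeated squaring, 1534^275 ≡ 588 (mod 2201).
x_0 = 588.
x_1 = 588^2 mod 2201 = 187.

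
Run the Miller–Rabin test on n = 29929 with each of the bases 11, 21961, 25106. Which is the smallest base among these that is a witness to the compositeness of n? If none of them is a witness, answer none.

n − 1 = 29928 = 2^3 · 3741, so s = 3 and d = 3741.
Base 11: x_0 = 11^3741 mod 29929 = 29490. x_0 is neither 1 nor 29928, so continue squaring. x_1 = 29490^2 mod 29929 = 13147. x_2 = 13147^2 mod 29929 = 3634. Reached i = s−1 = 2 without hitting −1: 11 is a Miller–Rabin witness and 29929 is composite.
Base 21961: x_0 = 21961^3741 mod 29929 = 19721. x_0 is neither 1 nor 29928, so continue squaring. x_1 = 19721^2 mod 29929 = 20415. x_2 = 20415^2 mod 29929 = 10900. Reached i = s−1 = 2 without hitting −1: 21961 is a Miller–Rabin witness and 29929 is composite.
Base 25106: x_0 = 25106^3741 mod 29929 = 5881. x_0 is neither 1 nor 29928, so continue squaring. x_1 = 5881^2 mod 29929 = 18166. x_2 = 18166^2 mod 29929 = 6402. Reached i = s−1 = 2 without hitting −1: 25106 is a Miller–Rabin witness and 29929 is composite.
The smallest witness among the given bases is 11.

11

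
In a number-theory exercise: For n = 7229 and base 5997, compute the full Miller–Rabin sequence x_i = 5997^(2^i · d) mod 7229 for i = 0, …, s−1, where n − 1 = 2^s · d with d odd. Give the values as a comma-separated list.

7228, 1

n − 1 = 7228 = 2^2 · 1807, so s = 2 and d = 1807.
x_0 = 5997^1807 mod 7229 = 7228.
x_1 = 7228^2 mod 7229 = 1.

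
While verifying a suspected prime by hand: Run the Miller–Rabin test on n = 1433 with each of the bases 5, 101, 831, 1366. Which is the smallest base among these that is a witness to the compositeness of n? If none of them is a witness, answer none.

none

n − 1 = 1432 = 2^3 · 179, so s = 3 and d = 179.
Base 5: x_0 = 5^179 mod 1433 = 926. x_0 is neither 1 nor 1432, so continue squaring. x_1 = 926^2 mod 1433 = 542. x_2 = 542^2 mod 1433 = 1432. x_2 ≡ −1, so 5 is not a witness.
Base 101: x_0 = 101^179 mod 1433 = 1. x_0 = 1, so 101 is not a witness.
Base 831: x_0 = 831^179 mod 1433 = 926. x_0 is neither 1 nor 1432, so continue squaring. x_1 = 926^2 mod 1433 = 542. x_2 = 542^2 mod 1433 = 1432. x_2 ≡ −1, so 831 is not a witness.
Base 1366: x_0 = 1366^179 mod 1433 = 891. x_0 is neither 1 nor 1432, so continue squaring. x_1 = 891^2 mod 1433 = 1432. x_1 ≡ −1, so 1366 is not a witness.
No listed base is a witness for 1433.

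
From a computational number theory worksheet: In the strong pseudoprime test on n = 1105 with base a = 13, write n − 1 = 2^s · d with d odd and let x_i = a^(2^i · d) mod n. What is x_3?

n − 1 = 1104 = 2^4 · 69, so s = 4 and d = 69.
x_0 = 13^69 mod 1105 = 13.
x_1 = 13^2 mod 1105 = 169.
x_2 = 169^2 mod 1105 = 936.
x_3 = 936^2 mod 1105 = 936.

936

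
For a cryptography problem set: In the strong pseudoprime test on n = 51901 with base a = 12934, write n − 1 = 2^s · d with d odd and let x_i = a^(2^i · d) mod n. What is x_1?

n − 1 = 51900 = 2^2 · 12975, so s = 2 and d = 12975.
By repeated squaring, 12934^12975 ≡ 51708 (mod 51901).
x_0 = 51708.
x_1 = 51708^2 mod 51901 = 37249.

37249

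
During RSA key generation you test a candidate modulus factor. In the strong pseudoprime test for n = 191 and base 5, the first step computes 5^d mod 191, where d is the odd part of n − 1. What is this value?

n − 1 = 190 = 2^1 · 95, so s = 1 and d = 95.
Repeated squaring mod 191: 5^1 ≡ 5, 5^2 ≡ 25, 5^4 ≡ 52, 5^8 ≡ 30, 5^16 ≡ 136, 5^32 ≡ 160, 5^64 ≡ 6.
95 = 64 + 16 + 8 + 4 + 2 + 1, so 5^95 ≡ 6·136·30·52·25·5 ≡ 1 (mod 191).

1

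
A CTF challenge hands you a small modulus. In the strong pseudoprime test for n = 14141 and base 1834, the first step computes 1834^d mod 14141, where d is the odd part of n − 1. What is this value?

n − 1 = 14140 = 2^2 · 3535, so s = 2 and d = 3535.
By repeated squaring, 1834^3535 ≡ 6808 (mod 14141).

6808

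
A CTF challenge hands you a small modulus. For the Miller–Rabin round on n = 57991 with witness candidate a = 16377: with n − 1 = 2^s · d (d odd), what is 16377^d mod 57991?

n − 1 = 57990 = 2^1 · 28995, so s = 1 and d = 28995.
Repeated squaring mod 57991: 16377^1 ≡ 16377, 16377^2 ≡ 55745, 16377^4 ≡ 57290, 16377^8 ≡ 27473, 16377^16 ≡ 12864, 16377^32 ≡ 34173, 16377^64 ≡ 29162, 16377^128 ≡ 42220, 16377^256 ≡ 1042, 16377^512 ≡ 41926, 16377^1024 ≡ 24275, 16377^2048 ≡ 29074, 16377^4096 ≡ 20660, 16377^8192 ≡ 21840, 16377^16384 ≡ 9625.
28995 = 16384 + 8192 + 4096 + 256 + 64 + 2 + 1, so 16377^28995 ≡ 9625·21840·20660·1042·29162·55745·16377 ≡ 1 (mod 57991).

1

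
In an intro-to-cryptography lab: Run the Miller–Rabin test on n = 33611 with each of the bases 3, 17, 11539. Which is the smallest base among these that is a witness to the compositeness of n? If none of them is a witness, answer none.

3

n − 1 = 33610 = 2^1 · 16805, so s = 1 and d = 16805.
Base 3: x_0 = 3^16805 mod 33611 = 12626. x_0 ∉ {1, 33610} and s = 1, so 3 is a Miller–Rabin witness and 33611 is composite.
Base 17: x_0 = 17^16805 mod 33611 = 6426. x_0 ∉ {1, 33610} and s = 1, so 17 is a Miller–Rabin witness and 33611 is composite.
Base 11539: x_0 = 11539^16805 mod 33611 = 33571. x_0 ∉ {1, 33610} and s = 1, so 11539 is a Miller–Rabin witness and 33611 is composite.
The smallest witness among the given bases is 3.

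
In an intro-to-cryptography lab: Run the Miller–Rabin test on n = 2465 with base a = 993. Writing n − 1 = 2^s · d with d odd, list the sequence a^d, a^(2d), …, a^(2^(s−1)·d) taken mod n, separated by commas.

n − 1 = 2464 = 2^5 · 77, so s = 5 and d = 77.
x_0 = 993^77 mod 2465 = 958.
x_1 = 958^2 mod 2465 = 784.
x_2 = 784^2 mod 2465 = 871.
x_3 = 871^2 mod 2465 = 1886.
x_4 = 1886^2 mod 2465 = 1.

958, 784, 871, 1886, 1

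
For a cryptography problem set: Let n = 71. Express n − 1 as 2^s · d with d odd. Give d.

35

Halving: 70 → 35; 35 is odd.
So 70 = 2^1 · 35.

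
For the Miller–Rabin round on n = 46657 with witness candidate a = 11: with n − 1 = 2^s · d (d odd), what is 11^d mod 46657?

42882

n − 1 = 46656 = 2^6 · 729, so s = 6 and d = 729.
11^729 mod 46657 = 42882.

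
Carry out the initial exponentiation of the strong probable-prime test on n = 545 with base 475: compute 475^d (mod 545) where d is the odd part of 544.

n − 1 = 544 = 2^5 · 17, so s = 5 and d = 17.
475^17 mod 545 = 535.

535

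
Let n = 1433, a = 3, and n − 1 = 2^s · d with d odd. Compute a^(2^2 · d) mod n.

1432

n − 1 = 1432 = 2^3 · 179, so s = 3 and d = 179.
Repeated squaring mod 1433: 3^1 ≡ 3, 3^2 ≡ 9, 3^4 ≡ 81, 3^8 ≡ 829, 3^16 ≡ 834, 3^32 ≡ 551, 3^64 ≡ 1238, 3^128 ≡ 767.
179 = 128 + 32 + 16 + 2 + 1, so 3^179 ≡ 767·551·834·9·3 ≡ 1091 (mod 1433).
x_0 = 1091.
x_1 = 1091^2 mod 1433 = 891.
x_2 = 891^2 mod 1433 = 1432.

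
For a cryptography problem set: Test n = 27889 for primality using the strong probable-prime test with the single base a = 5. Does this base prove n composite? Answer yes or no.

yes

n − 1 = 27888 = 2^4 · 1743, so s = 4 and d = 1743.
x_0 = 5^1743 mod 27889 = 11355.
x_0 is neither 1 nor 27888, so continue squaring.
x_1 = 11355^2 mod 27889 = 5178.
x_2 = 5178^2 mod 27889 = 10355.
x_3 = 10355^2 mod 27889 = 20709.
Reached i = s−1 = 3 without hitting −1: 5 is a Miller–Rabin witness and 27889 is composite.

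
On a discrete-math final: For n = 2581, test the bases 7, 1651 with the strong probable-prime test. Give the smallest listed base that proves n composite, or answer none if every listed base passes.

7

n − 1 = 2580 = 2^2 · 645, so s = 2 and d = 645.
Base 7: x_0 = 7^645 mod 2581 = 1863. x_0 is neither 1 nor 2580, so continue squaring. x_1 = 1863^2 mod 2581 = 1905. Reached i = s−1 = 1 without hitting −1: 7 is a Miller–Rabin witness and 2581 is composite.
Base 1651: x_0 = 1651^645 mod 2581 = 926. x_0 is neither 1 nor 2580, so continue squaring. x_1 = 926^2 mod 2581 = 584. Reached i = s−1 = 1 without hitting −1: 1651 is a Miller–Rabin witness and 2581 is composite.
The smallest witness among the given bases is 7.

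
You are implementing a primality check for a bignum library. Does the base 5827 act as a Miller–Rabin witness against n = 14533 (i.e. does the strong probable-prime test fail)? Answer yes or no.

n − 1 = 14532 = 2^2 · 3633, so s = 2 and d = 3633.
By repeated squaring, 5827^3633 ≡ 14532 (mod 14533).
x_0 = 5827^3633 mod 14533 = 14532.
x_0 = 14532 ≡ −1, so 5827 is not a witness.

no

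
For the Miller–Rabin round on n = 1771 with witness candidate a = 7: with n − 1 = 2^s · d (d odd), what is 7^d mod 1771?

n − 1 = 1770 = 2^1 · 885, so s = 1 and d = 885.
7^885 mod 1771 = 868.

868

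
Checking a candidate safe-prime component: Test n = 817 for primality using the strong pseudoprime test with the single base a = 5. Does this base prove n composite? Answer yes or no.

n − 1 = 816 = 2^4 · 51, so s = 4 and d = 51.
x_0 = 5^51 mod 817 = 710.
x_0 is neither 1 nor 816, so continue squaring.
x_1 = 710^2 mod 817 = 11.
x_2 = 11^2 mod 817 = 121.
x_3 = 121^2 mod 817 = 752.
Reached i = s−1 = 3 without hitting −1: 5 is a Miller–Rabin witness and 817 is composite.

yes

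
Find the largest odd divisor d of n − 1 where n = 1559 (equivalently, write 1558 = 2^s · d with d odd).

779

Halving: 1558 → 779; 779 is odd.
So 1558 = 2^1 · 779.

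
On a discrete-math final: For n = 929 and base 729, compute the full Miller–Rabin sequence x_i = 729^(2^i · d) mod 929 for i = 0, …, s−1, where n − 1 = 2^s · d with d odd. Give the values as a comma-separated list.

n − 1 = 928 = 2^5 · 29, so s = 5 and d = 29.
x_0 = 729^29 mod 929 = 101.
x_1 = 101^2 mod 929 = 911.
x_2 = 911^2 mod 929 = 324.
x_3 = 324^2 mod 929 = 928.
x_4 = 928^2 mod 929 = 1.

101, 911, 324, 928, 1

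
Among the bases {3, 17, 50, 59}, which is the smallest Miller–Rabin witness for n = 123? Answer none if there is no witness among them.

n − 1 = 122 = 2^1 · 61, so s = 1 and d = 61.
Base 3: x_0 = 3^61 mod 123 = 120. x_0 ∉ {1, 122} and s = 1, so 3 is a Miller–Rabin witness and 123 is composite.
Base 17: x_0 = 17^61 mod 123 = 65. x_0 ∉ {1, 122} and s = 1, so 17 is a Miller–Rabin witness and 123 is composite.
Base 50: x_0 = 50^61 mod 123 = 50. x_0 ∉ {1, 122} and s = 1, so 50 is a Miller–Rabin witness and 123 is composite.
Base 59: x_0 = 59^61 mod 123 = 59. x_0 ∉ {1, 122} and s = 1, so 59 is a Miller–Rabin witness and 123 is composite.
The smallest witness among the given bases is 3.

3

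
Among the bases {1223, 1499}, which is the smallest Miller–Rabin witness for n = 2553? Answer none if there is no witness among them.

n − 1 = 2552 = 2^3 · 319, so s = 3 and d = 319.
Base 1223: x_0 = 1223^319 mod 2553 = 392. x_0 is neither 1 nor 2552, so continue squaring. x_1 = 392^2 mod 2553 = 484. x_2 = 484^2 mod 2553 = 1933. Reached i = s−1 = 2 without hitting −1: 1223 is a Miller–Rabin witness and 2553 is composite.
Base 1499: x_0 = 1499^319 mod 2553 = 254. x_0 is neither 1 nor 2552, so continue squaring. x_1 = 254^2 mod 2553 = 691. x_2 = 691^2 mod 2553 = 70. Reached i = s−1 = 2 without hitting −1: 1499 is a Miller–Rabin witness and 2553 is composite.
The smallest witness among the given bases is 1223.

1223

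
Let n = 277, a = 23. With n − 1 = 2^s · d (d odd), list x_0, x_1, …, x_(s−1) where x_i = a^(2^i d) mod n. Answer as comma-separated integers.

n − 1 = 276 = 2^2 · 69, so s = 2 and d = 69.
x_0 = 23^69 mod 277 = 1.
x_1 = 1^2 mod 277 = 1.

1, 1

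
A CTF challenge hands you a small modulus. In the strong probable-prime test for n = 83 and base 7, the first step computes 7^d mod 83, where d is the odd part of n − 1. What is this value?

n − 1 = 82 = 2^1 · 41, so s = 1 and d = 41.
Repeated squaring mod 83: 7^1 ≡ 7, 7^2 ≡ 49, 7^4 ≡ 77, 7^8 ≡ 36, 7^16 ≡ 51, 7^32 ≡ 28.
41 = 32 + 8 + 1, so 7^41 ≡ 28·36·7 ≡ 1 (mod 83).

1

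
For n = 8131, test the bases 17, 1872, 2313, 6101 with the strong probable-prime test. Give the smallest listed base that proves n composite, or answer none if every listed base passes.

n − 1 = 8130 = 2^1 · 4065, so s = 1 and d = 4065.
Base 17: x_0 = 17^4065 mod 8131 = 4126. x_0 ∉ {1, 8130} and s = 1, so 17 is a Miller–Rabin witness and 8131 is composite.
Base 1872: x_0 = 1872^4065 mod 8131 = 2271. x_0 ∉ {1, 8130} and s = 1, so 1872 is a Miller–Rabin witness and 8131 is composite.
Base 2313: x_0 = 2313^4065 mod 8131 = 6961. x_0 ∉ {1, 8130} and s = 1, so 2313 is a Miller–Rabin witness and 8131 is composite.
Base 6101: x_0 = 6101^4065 mod 8131 = 3897. x_0 ∉ {1, 8130} and s = 1, so 6101 is a Miller–Rabin witness and 8131 is composite.
The smallest witness among the given bases is 17.

17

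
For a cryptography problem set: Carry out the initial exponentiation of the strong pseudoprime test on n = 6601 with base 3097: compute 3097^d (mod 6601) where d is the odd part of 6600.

2897

n − 1 = 6600 = 2^3 · 825, so s = 3 and d = 825.
Repeated squaring mod 6601: 3097^1 ≡ 3097, 3097^2 ≡ 156, 3097^4 ≡ 4533, 3097^8 ≡ 5777, 3097^16 ≡ 5674, 3097^32 ≡ 1199, 3097^64 ≡ 5184, 3097^128 ≡ 1185, 3097^256 ≡ 4813, 3097^512 ≡ 2060.
825 = 512 + 256 + 32 + 16 + 8 + 1, so 3097^825 ≡ 2060·4813·1199·5674·5777·3097 ≡ 2897 (mod 6601).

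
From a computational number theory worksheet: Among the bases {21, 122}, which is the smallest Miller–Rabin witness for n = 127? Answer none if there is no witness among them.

none

n − 1 = 126 = 2^1 · 63, so s = 1 and d = 63.
Base 21: x_0 = 21^63 mod 127 = 1. x_0 = 1, so 21 is not a witness.
Base 122: x_0 = 122^63 mod 127 = 1. x_0 = 1, so 122 is not a witness.
No listed base is a witness for 127.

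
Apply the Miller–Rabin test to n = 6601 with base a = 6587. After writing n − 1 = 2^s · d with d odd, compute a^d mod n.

n − 1 = 6600 = 2^3 · 825, so s = 3 and d = 825.
6587^825 mod 6601 = 4578.

4578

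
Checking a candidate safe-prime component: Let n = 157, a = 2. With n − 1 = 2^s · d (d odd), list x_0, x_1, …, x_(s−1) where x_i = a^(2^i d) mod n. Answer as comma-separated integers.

129, 156

n − 1 = 156 = 2^2 · 39, so s = 2 and d = 39.
x_0 = 2^39 mod 157 = 129.
x_1 = 129^2 mod 157 = 156.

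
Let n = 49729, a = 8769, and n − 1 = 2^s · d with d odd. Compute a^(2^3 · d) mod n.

n − 1 = 49728 = 2^6 · 777, so s = 6 and d = 777.
Repeated squaring mod 49729: 8769^1 ≡ 8769, 8769^2 ≡ 14327, 8769^4 ≡ 31346, 8769^8 ≡ 26134, 8769^16 ≡ 7870, 8769^32 ≡ 24295, 8769^64 ≡ 13524, 8769^128 ≡ 45043, 8769^256 ≡ 28107, 8769^512 ≡ 8555.
777 = 512 + 256 + 8 + 1, so 8769^777 ≡ 8555·28107·26134·8769 ≡ 16503 (mod 49729).
x_0 = 16503.
x_1 = 16503^2 mod 49729 = 33005.
x_2 = 33005^2 mod 49729 = 16280.
x_3 = 16280^2 mod 49729 = 32559.

32559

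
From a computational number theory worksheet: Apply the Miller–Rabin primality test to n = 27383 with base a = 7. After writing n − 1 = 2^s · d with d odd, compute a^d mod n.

3195

n − 1 = 27382 = 2^1 · 13691, so s = 1 and d = 13691.
7^13691 mod 27383 = 3195.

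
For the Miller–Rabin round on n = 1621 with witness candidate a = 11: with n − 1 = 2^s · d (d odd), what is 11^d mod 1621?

1

n − 1 = 1620 = 2^2 · 405, so s = 2 and d = 405.
Repeated squaring mod 1621: 11^1 ≡ 11, 11^2 ≡ 121, 11^4 ≡ 52, 11^8 ≡ 1083, 11^16 ≡ 906, 11^32 ≡ 610, 11^64 ≡ 891, 11^128 ≡ 1212, 11^256 ≡ 318.
405 = 256 + 128 + 16 + 4 + 1, so 11^405 ≡ 318·1212·906·52·11 ≡ 1 (mod 1621).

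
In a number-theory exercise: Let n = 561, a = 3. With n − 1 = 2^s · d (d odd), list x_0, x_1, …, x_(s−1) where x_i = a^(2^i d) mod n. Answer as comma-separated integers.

78, 474, 276, 441

n − 1 = 560 = 2^4 · 35, so s = 4 and d = 35.
x_0 = 3^35 mod 561 = 78.
x_1 = 78^2 mod 561 = 474.
x_2 = 474^2 mod 561 = 276.
x_3 = 276^2 mod 561 = 441.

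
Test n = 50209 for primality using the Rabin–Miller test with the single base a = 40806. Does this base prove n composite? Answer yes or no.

yes

n − 1 = 50208 = 2^5 · 1569, so s = 5 and d = 1569.
x_0 = 40806^1569 mod 50209 = 31242.
x_0 is neither 1 nor 50208, so continue squaring.
x_1 = 31242^2 mod 50209 = 49813.
x_2 = 49813^2 mod 50209 = 6189.
x_3 = 6189^2 mod 50209 = 44463.
x_4 = 44463^2 mod 50209 = 29203.
Reached i = s−1 = 4 without hitting −1: 40806 is a Miller–Rabin witness and 50209 is composite.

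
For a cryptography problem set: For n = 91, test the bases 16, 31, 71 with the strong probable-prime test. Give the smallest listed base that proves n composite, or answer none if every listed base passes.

n − 1 = 90 = 2^1 · 45, so s = 1 and d = 45.
Base 16: x_0 = 16^45 mod 91 = 1. x_0 = 1, so 16 is not a witness.
Base 31: x_0 = 31^45 mod 91 = 83. x_0 ∉ {1, 90} and s = 1, so 31 is a Miller–Rabin witness and 91 is composite.
Base 71: x_0 = 71^45 mod 91 = 57. x_0 ∉ {1, 90} and s = 1, so 71 is a Miller–Rabin witness and 91 is composite.
The smallest witness among the given bases is 31.

31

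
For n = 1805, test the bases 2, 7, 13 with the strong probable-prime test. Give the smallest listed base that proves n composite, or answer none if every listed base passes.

2

n − 1 = 1804 = 2^2 · 451, so s = 2 and d = 451.
Base 2: x_0 = 2^451 mod 1805 = 1408. x_0 is neither 1 nor 1804, so continue squaring. x_1 = 1408^2 mod 1805 = 574. Reached i = s−1 = 1 without hitting −1: 2 is a Miller–Rabin witness and 1805 is composite.
Base 7: x_0 = 7^451 mod 1805 = 273. x_0 is neither 1 nor 1804, so continue squaring. x_1 = 273^2 mod 1805 = 524. Reached i = s−1 = 1 without hitting −1: 7 is a Miller–Rabin witness and 1805 is composite.
Base 13: x_0 = 13^451 mod 1805 = 697. x_0 is neither 1 nor 1804, so continue squaring. x_1 = 697^2 mod 1805 = 264. Reached i = s−1 = 1 without hitting −1: 13 is a Miller–Rabin witness and 1805 is composite.
The smallest witness among the given bases is 2.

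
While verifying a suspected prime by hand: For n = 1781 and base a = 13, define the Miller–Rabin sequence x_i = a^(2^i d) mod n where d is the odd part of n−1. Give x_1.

n − 1 = 1780 = 2^2 · 445, so s = 2 and d = 445.
x_0 = 13^445 mod 1781 = 637.
x_1 = 637^2 mod 1781 = 1482.

1482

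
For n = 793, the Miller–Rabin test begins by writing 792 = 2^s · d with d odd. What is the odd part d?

99

Halving: 792 → 396 → 198 → 99; 99 is odd.
So 792 = 2^3 · 99.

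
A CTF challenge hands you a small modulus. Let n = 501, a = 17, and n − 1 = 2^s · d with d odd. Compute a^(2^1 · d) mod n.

n − 1 = 500 = 2^2 · 125, so s = 2 and d = 125.
x_0 = 17^125 mod 501 = 479.
x_1 = 479^2 mod 501 = 484.

484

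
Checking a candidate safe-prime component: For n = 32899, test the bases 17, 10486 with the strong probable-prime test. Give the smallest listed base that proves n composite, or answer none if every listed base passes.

17

n − 1 = 32898 = 2^1 · 16449, so s = 1 and d = 16449.
Base 17: x_0 = 17^16449 mod 32899 = 29034. x_0 ∉ {1, 32898} and s = 1, so 17 is a Miller–Rabin witness and 32899 is composite.
Base 10486: x_0 = 10486^16449 mod 32899 = 31446. x_0 ∉ {1, 32898} and s = 1, so 10486 is a Miller–Rabin witness and 32899 is composite.
The smallest witness among the given bases is 17.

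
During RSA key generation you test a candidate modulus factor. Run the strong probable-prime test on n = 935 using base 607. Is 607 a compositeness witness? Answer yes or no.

n − 1 = 934 = 2^1 · 467, so s = 1 and d = 467.
Repeated squaring mod 935: 607^1 ≡ 607, 607^2 ≡ 59, 607^4 ≡ 676, 607^8 ≡ 696, 607^16 ≡ 86, 607^32 ≡ 851, 607^64 ≡ 511, 607^128 ≡ 256, 607^256 ≡ 86.
467 = 256 + 128 + 64 + 16 + 2 + 1, so 607^467 ≡ 86·256·511·86·59·607 ≡ 623 (mod 935).
x_0 = 607^467 mod 935 = 623.
x_0 ∉ {1, 934} and s = 1, so 607 is a Miller–Rabin witness and 935 is composite.

yes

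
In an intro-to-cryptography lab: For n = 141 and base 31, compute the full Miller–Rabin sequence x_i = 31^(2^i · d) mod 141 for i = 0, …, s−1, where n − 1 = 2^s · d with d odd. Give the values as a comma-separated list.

n − 1 = 140 = 2^2 · 35, so s = 2 and d = 35.
x_0 = 31^35 mod 141 = 43.
x_1 = 43^2 mod 141 = 16.

43, 16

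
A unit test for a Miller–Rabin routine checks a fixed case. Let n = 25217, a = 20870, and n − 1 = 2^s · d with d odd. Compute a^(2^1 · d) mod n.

22229

n − 1 = 25216 = 2^7 · 197, so s = 7 and d = 197.
Repeated squaring mod 25217: 20870^1 ≡ 20870, 20870^2 ≡ 8876, 20870^4 ≡ 5468, 20870^8 ≡ 16879, 20870^16 ≡ 24192, 20870^32 ≡ 16728, 20870^64 ≡ 18152, 20870^128 ≡ 9782.
197 = 128 + 64 + 4 + 1, so 20870^197 ≡ 9782·18152·5468·20870 ≡ 9480 (mod 25217).
x_0 = 9480.
x_1 = 9480^2 mod 25217 = 22229.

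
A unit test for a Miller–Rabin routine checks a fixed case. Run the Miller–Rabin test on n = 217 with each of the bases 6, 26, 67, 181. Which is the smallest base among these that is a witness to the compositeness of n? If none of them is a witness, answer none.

none

n − 1 = 216 = 2^3 · 27, so s = 3 and d = 27.
Base 6: x_0 = 6^27 mod 217 = 216. x_0 = 216 ≡ −1, so 6 is not a witness.
Base 26: x_0 = 26^27 mod 217 = 216. x_0 = 216 ≡ −1, so 26 is not a witness.
Base 67: x_0 = 67^27 mod 217 = 1. x_0 = 1, so 67 is not a witness.
Base 181: x_0 = 181^27 mod 217 = 216. x_0 = 216 ≡ −1, so 181 is not a witness.
No listed base is a witness for 217.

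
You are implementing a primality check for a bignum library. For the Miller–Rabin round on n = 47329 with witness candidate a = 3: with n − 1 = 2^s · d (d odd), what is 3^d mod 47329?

n − 1 = 47328 = 2^5 · 1479, so s = 5 and d = 1479.
3^1479 mod 47329 = 11446.

11446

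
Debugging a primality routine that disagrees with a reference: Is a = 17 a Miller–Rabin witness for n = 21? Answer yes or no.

yes

n − 1 = 20 = 2^2 · 5, so s = 2 and d = 5.
x_0 = 17^5 mod 21 = 5.
x_0 is neither 1 nor 20, so continue squaring.
x_1 = 5^2 mod 21 = 4.
Reached i = s−1 = 1 without hitting −1: 17 is a Miller–Rabin witness and 21 is composite.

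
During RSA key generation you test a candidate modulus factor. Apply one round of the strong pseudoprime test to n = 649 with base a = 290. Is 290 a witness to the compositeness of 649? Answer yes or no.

yes

n − 1 = 648 = 2^3 · 81, so s = 3 and d = 81.
Repeated squaring mod 649: 290^1 ≡ 290, 290^2 ≡ 379, 290^4 ≡ 212, 290^8 ≡ 163, 290^16 ≡ 609, 290^32 ≡ 302, 290^64 ≡ 344.
81 = 64 + 16 + 1, so 290^81 ≡ 344·609·290 ≡ 301 (mod 649).
x_0 = 290^81 mod 649 = 301.
x_0 is neither 1 nor 648, so continue squaring.
x_1 = 301^2 mod 649 = 390.
x_2 = 390^2 mod 649 = 234.
Reached i = s−1 = 2 without hitting −1: 290 is a Miller–Rabin witness and 649 is composite.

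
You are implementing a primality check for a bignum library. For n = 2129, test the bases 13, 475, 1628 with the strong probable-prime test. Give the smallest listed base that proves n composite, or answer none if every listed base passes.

none

n − 1 = 2128 = 2^4 · 133, so s = 4 and d = 133.
Base 13: x_0 = 13^133 mod 2129 = 1. x_0 = 1, so 13 is not a witness.
Base 475: x_0 = 475^133 mod 2129 = 1749. x_0 is neither 1 nor 2128, so continue squaring. x_1 = 1749^2 mod 2129 = 1757. x_2 = 1757^2 mod 2129 = 2128. x_2 ≡ −1, so 475 is not a witness.
Base 1628: x_0 = 1628^133 mod 2129 = 1. x_0 = 1, so 1628 is not a witness.
No listed base is a witness for 2129.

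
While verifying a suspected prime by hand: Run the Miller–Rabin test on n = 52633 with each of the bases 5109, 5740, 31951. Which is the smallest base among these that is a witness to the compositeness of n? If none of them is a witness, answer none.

n − 1 = 52632 = 2^3 · 6579, so s = 3 and d = 6579.
Base 5109: x_0 = 5109^6579 mod 52633 = 52632. x_0 = 52632 ≡ −1, so 5109 is not a witness.
Base 5740: x_0 = 5740^6579 mod 52633 = 11123. x_0 is neither 1 nor 52632, so continue squaring. x_1 = 11123^2 mod 52633 = 33579. x_2 = 33579^2 mod 52633 = 45115. Reached i = s−1 = 2 without hitting −1: 5740 is a Miller–Rabin witness and 52633 is composite.
Base 31951: x_0 = 31951^6579 mod 52633 = 7930. x_0 is neither 1 nor 52632, so continue squaring. x_1 = 7930^2 mod 52633 = 41098. x_2 = 41098^2 mod 52633 = 1. x_2 = 1 but x_1 ≠ ±1, a nontrivial square root of 1 — 31951 is a witness and 52633 is composite.
The smallest witness among the given bases is 5740.

5740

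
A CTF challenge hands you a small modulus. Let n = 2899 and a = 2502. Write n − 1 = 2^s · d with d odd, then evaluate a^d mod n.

551

n − 1 = 2898 = 2^1 · 1449, so s = 1 and d = 1449.
2502^1449 mod 2899 = 551.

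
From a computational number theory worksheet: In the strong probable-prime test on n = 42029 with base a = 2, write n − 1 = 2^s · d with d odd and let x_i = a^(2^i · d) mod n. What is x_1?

14798

n − 1 = 42028 = 2^2 · 10507, so s = 2 and d = 10507.
Repeated squaring mod 42029: 2^1 ≡ 2, 2^2 ≡ 4, 2^4 ≡ 16, 2^8 ≡ 256, 2^16 ≡ 23507, 2^32 ≡ 23786, 2^64 ≡ 21427, 2^128 ≡ 33562, 2^256 ≡ 30644, 2^512 ≡ 789, 2^1024 ≡ 34115, 2^2048 ≡ 8186, 2^4096 ≡ 16370, 2^8192 ≡ 42025.
10507 = 8192 + 2048 + 256 + 8 + 2 + 1, so 2^10507 ≡ 42025·8186·30644·256·4·2 ≡ 5679 (mod 42029).
x_0 = 5679.
x_1 = 5679^2 mod 42029 = 14798.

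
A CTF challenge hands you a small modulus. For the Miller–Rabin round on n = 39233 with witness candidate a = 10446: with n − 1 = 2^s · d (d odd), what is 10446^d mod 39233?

39232

n − 1 = 39232 = 2^6 · 613, so s = 6 and d = 613.
10446^613 mod 39233 = 39232.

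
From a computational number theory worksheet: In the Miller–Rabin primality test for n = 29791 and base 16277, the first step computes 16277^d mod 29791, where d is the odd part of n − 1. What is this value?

n − 1 = 29790 = 2^1 · 14895, so s = 1 and d = 14895.
16277^14895 mod 29791 = 7317.

7317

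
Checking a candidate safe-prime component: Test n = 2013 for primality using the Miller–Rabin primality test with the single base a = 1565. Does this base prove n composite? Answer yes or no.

yes

n − 1 = 2012 = 2^2 · 503, so s = 2 and d = 503.
Repeated squaring mod 2013: 1565^1 ≡ 1565, 1565^2 ≡ 1417, 1565^4 ≡ 928, 1565^8 ≡ 1633, 1565^16 ≡ 1477, 1565^32 ≡ 1450, 1565^64 ≡ 928, 1565^128 ≡ 1633, 1565^256 ≡ 1477.
503 = 256 + 128 + 64 + 32 + 16 + 4 + 2 + 1, so 1565^503 ≡ 1477·1633·928·1450·1477·928·1417·1565 ≡ 1127 (mod 2013).
x_0 = 1565^503 mod 2013 = 1127.
x_0 is neither 1 nor 2012, so continue squaring.
x_1 = 1127^2 mod 2013 = 1939.
Reached i = s−1 = 1 without hitting −1: 1565 is a Miller–Rabin witness and 2013 is composite.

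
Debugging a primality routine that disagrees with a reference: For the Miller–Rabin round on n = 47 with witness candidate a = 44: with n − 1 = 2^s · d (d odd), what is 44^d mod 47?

n − 1 = 46 = 2^1 · 23, so s = 1 and d = 23.
Repeated squaring mod 47: 44^1 ≡ 44, 44^2 ≡ 9, 44^4 ≡ 34, 44^8 ≡ 28, 44^16 ≡ 32.
23 = 16 + 4 + 2 + 1, so 44^23 ≡ 32·34·9·44 ≡ 46 (mod 47).

46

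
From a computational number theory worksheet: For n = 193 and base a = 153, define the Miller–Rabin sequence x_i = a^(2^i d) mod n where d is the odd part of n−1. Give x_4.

81

n − 1 = 192 = 2^6 · 3, so s = 6 and d = 3.
x_0 = 153^3 mod 193 = 76.
x_1 = 76^2 mod 193 = 179.
x_2 = 179^2 mod 193 = 3.
x_3 = 3^2 mod 193 = 9.
x_4 = 9^2 mod 193 = 81.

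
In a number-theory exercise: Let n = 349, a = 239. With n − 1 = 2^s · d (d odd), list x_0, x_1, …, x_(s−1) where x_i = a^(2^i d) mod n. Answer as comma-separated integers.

n − 1 = 348 = 2^2 · 87, so s = 2 and d = 87.
x_0 = 239^87 mod 349 = 348.
x_1 = 348^2 mod 349 = 1.

348, 1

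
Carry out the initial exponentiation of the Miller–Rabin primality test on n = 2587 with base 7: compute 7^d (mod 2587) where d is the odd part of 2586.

1035

n − 1 = 2586 = 2^1 · 1293, so s = 1 and d = 1293.
7^1293 mod 2587 = 1035.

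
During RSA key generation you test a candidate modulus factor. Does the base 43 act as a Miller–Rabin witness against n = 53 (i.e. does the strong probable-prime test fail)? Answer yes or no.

no

n − 1 = 52 = 2^2 · 13, so s = 2 and d = 13.
x_0 = 43^13 mod 53 = 52.
x_0 = 52 ≡ −1, so 43 is not a witness.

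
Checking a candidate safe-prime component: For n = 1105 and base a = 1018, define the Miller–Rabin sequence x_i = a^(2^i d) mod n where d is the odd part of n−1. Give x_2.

n − 1 = 1104 = 2^4 · 69, so s = 4 and d = 69.
x_0 = 1018^69 mod 1105 = 818.
x_1 = 818^2 mod 1105 = 599.
x_2 = 599^2 mod 1105 = 781.

781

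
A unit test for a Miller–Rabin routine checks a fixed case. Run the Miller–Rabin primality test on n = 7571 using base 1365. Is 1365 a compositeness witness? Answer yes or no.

yes

n − 1 = 7570 = 2^1 · 3785, so s = 1 and d = 3785.
Repeated squaring mod 7571: 1365^1 ≡ 1365, 1365^2 ≡ 759, 1365^4 ≡ 685, 1365^8 ≡ 7394, 1365^16 ≡ 1045, 1365^32 ≡ 1801, 1365^64 ≡ 3213, 1365^128 ≡ 4096, 1365^256 ≡ 7451, 1365^512 ≡ 6829, 1365^1024 ≡ 5452, 1365^2048 ≡ 558.
3785 = 2048 + 1024 + 512 + 128 + 64 + 8 + 1, so 1365^3785 ≡ 558·5452·6829·4096·3213·7394·1365 ≡ 7395 (mod 7571).
x_0 = 1365^3785 mod 7571 = 7395.
x_0 ∉ {1, 7570} and s = 1, so 1365 is a Miller–Rabin witness and 7571 is composite.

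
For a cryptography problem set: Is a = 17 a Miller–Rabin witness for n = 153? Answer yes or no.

yes

n − 1 = 152 = 2^3 · 19, so s = 3 and d = 19.
x_0 = 17^19 mod 153 = 17.
x_0 is neither 1 nor 152, so continue squaring.
x_1 = 17^2 mod 153 = 136.
x_2 = 136^2 mod 153 = 136.
Reached i = s−1 = 2 without hitting −1: 17 is a Miller–Rabin witness and 153 is composite.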